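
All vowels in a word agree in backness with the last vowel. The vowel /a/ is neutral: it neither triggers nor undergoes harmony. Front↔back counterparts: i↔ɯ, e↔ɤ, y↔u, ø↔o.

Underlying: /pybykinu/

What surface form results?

/y/ harmonizes with /u/ ([+back]) → [u]
/y/ harmonizes with /u/ ([+back]) → [u]
/i/ harmonizes with /u/ ([+back]) → [ɯ]

[pubukɯnu]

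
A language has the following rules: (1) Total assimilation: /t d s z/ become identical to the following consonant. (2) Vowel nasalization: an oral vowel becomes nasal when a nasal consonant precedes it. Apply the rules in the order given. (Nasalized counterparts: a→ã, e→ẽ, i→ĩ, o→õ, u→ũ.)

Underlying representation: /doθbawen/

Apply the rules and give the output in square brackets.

[doθbawen]

Rule 1: no segment meets the rule's conditions; no change.
After rule 1: doθbawen
Rule 2: no segment meets the rule's conditions; no change.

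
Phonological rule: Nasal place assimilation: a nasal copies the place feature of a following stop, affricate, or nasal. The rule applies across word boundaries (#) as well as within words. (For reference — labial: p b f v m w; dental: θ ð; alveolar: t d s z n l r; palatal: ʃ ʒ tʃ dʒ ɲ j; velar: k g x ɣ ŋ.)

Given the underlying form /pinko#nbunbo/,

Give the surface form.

[piŋko#mbumbo]

/n/ before /k/ (velar) → [ŋ]
/n/ before /b/ (labial) → [m]
/n/ before /b/ (labial) → [m]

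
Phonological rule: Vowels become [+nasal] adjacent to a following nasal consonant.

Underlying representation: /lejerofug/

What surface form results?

no segment meets the rule's conditions; no change.

[lejerofug]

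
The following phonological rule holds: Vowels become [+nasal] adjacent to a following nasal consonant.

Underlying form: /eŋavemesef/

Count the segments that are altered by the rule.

2

/e/ before nasal /ŋ/ → [ẽ]
/e/ before nasal /m/ → [ẽ]
2 segments change.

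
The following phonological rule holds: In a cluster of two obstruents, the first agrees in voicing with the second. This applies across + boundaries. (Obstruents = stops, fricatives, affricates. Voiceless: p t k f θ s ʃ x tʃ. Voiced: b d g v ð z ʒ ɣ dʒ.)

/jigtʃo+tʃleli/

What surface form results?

[jiktʃo+tʃleli]

/g/ before /tʃ/ (voiceless) → [k]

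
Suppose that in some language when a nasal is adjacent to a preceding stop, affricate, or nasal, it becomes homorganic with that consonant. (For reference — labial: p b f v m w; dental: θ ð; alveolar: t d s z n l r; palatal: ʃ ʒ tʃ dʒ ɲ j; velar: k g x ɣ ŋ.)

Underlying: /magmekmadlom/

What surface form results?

/m/ after /g/ (velar) → [ŋ]
/m/ after /k/ (velar) → [ŋ]

[magŋekŋadlom]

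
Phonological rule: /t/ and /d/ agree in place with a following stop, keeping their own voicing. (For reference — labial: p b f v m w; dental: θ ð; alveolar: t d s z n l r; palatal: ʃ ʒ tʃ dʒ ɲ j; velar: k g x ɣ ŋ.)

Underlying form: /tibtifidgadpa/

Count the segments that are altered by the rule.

2

/d/ before /g/ (velar) → [g]
/d/ before /p/ (labial) → [b]
2 segments change.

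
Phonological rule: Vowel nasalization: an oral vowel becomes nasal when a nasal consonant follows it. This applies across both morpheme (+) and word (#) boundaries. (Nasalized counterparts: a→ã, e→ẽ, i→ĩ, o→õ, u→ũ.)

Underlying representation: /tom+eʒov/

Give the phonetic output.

[tõm+eʒov]

/o/ before nasal /m/ → [õ]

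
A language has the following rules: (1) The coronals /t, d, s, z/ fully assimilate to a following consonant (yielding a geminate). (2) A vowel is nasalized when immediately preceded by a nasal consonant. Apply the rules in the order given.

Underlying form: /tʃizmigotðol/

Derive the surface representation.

Rule 1: /z/ before /m/ → [m] (total assimilation)
Rule 1: /t/ before /ð/ → [ð] (total assimilation)
After rule 1: tʃimmigoððol
Rule 2: /i/ after nasal /m/ → [ĩ]

[tʃimmĩgoððol]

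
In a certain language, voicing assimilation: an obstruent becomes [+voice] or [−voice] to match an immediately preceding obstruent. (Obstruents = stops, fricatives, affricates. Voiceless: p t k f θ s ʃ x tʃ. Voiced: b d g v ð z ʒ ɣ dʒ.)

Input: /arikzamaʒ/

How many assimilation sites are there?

/z/ after /k/ (voiceless) → [s]
1 segment changes.

1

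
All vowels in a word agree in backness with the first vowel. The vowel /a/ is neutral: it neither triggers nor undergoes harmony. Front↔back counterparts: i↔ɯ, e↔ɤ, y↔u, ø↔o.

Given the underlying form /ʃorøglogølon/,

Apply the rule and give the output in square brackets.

/ø/ harmonizes with /o/ ([+back]) → [o]
/ø/ harmonizes with /o/ ([+back]) → [o]

[ʃoroglogolon]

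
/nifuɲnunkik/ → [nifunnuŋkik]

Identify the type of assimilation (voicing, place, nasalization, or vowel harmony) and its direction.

place assimilation, regressive

/ɲ/→[n] /n/→[ŋ].
Each target copies a feature from the following segment, so the direction is regressive.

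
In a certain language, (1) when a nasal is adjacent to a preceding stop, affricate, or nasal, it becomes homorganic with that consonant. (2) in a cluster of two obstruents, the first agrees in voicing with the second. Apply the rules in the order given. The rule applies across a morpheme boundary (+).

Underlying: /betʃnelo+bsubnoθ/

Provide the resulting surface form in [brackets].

[betʃɲelo+psubmoθ]

Rule 1: /n/ after /tʃ/ (palatal) → [ɲ]
Rule 1: /n/ after /b/ (labial) → [m]
After rule 1: betʃɲelo+bsubmoθ
Rule 2: /b/ before /s/ (voiceless) → [p]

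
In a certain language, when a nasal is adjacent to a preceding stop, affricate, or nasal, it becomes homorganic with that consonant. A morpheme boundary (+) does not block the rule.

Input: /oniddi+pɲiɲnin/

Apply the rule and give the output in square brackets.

[oniddi+pmiɲɲin]

/ɲ/ after /p/ (labial) → [m]
/n/ after /ɲ/ (palatal) → [ɲ]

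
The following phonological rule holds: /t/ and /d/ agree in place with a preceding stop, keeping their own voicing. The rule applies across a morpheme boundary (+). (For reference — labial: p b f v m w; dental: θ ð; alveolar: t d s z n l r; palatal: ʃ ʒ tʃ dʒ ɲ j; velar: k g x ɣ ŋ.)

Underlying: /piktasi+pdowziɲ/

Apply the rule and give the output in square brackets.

/t/ after /k/ (velar) → [k]
/d/ after /p/ (labial) → [b]

[pikkasi+pbowziɲ]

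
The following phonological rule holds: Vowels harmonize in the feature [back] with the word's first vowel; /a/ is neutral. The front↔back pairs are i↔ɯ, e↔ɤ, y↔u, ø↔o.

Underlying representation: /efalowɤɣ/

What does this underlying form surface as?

/o/ harmonizes with /e/ ([-back]) → [ø]
/ɤ/ harmonizes with /e/ ([-back]) → [e]

[efaløweɣ]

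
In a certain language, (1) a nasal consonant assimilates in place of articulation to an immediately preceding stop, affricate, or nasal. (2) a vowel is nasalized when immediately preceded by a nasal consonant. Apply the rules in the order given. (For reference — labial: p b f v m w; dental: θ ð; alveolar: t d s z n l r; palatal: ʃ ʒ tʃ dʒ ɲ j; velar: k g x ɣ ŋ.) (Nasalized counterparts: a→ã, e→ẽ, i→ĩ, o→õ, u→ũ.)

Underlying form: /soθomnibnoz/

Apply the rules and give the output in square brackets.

Rule 1: /n/ after /m/ (labial) → [m]
Rule 1: /n/ after /b/ (labial) → [m]
After rule 1: soθommibmoz
Rule 2: /i/ after nasal /m/ → [ĩ]
Rule 2: /o/ after nasal /m/ → [õ]

[soθommĩbmõz]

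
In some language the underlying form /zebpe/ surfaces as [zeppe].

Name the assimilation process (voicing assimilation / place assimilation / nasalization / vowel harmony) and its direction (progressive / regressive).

/b/→[p].
Each target copies a feature from the following segment, so the direction is regressive.

voicing assimilation, regressive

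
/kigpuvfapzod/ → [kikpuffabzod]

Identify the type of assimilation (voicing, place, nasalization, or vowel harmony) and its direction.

/g/→[k] /v/→[f] /p/→[b].
Each target copies a feature from the following segment, so the direction is regressive.

voicing assimilation, regressive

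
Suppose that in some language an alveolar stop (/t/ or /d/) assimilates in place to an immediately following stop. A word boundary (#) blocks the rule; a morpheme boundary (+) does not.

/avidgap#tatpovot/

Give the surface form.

[aviggap#tappovot]

/d/ before /g/ (velar) → [g]
/t/ before /p/ (labial) → [p]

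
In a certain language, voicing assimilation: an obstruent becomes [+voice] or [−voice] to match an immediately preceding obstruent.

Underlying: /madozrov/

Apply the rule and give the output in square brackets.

no segment meets the rule's conditions; no change.

[madozrov]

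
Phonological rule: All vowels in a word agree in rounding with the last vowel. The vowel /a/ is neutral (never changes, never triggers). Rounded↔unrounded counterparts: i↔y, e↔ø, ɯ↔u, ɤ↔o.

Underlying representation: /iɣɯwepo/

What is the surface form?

[yɣuwøpo]

/i/ harmonizes with /o/ ([+round]) → [y]
/ɯ/ harmonizes with /o/ ([+round]) → [u]
/e/ harmonizes with /o/ ([+round]) → [ø]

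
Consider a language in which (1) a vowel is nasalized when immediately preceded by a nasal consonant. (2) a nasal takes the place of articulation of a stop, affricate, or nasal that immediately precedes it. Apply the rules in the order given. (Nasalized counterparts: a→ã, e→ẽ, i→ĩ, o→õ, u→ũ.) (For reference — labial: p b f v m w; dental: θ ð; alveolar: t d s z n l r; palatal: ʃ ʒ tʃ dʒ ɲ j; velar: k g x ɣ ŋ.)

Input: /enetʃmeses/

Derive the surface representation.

[enẽtʃɲẽses]

Rule 1: /e/ after nasal /n/ → [ẽ]
Rule 1: /e/ after nasal /m/ → [ẽ]
After rule 1: enẽtʃmẽses
Rule 2: /m/ after /tʃ/ (palatal) → [ɲ]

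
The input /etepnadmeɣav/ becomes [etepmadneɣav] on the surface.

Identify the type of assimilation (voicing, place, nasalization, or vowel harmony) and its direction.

/n/→[m] /m/→[n].
Each target copies a feature from the preceding segment, so the direction is progressive.

place assimilation, progressive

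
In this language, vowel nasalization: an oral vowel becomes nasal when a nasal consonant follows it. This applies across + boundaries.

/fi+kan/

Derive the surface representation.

/a/ before nasal /n/ → [ã]

[fi+kãn]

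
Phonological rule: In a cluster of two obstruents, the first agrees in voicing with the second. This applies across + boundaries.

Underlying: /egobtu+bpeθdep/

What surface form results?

/b/ before /t/ (voiceless) → [p]
/b/ before /p/ (voiceless) → [p]
/θ/ before /d/ (voiced) → [ð]

[egoptu+ppeðdep]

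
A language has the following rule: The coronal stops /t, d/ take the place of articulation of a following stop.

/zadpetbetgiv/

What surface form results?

/d/ before /p/ (labial) → [b]
/t/ before /b/ (labial) → [p]
/t/ before /g/ (velar) → [k]

[zabpepbekgiv]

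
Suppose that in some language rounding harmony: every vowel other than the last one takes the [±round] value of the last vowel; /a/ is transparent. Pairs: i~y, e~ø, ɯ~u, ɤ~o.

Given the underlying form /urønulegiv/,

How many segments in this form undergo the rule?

3

/u/ harmonizes with /i/ ([-round]) → [ɯ]
/ø/ harmonizes with /i/ ([-round]) → [e]
/u/ harmonizes with /i/ ([-round]) → [ɯ]
3 segments change.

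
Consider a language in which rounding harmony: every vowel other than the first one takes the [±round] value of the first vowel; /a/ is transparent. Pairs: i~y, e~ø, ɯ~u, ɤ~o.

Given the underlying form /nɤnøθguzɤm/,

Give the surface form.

/ø/ harmonizes with /ɤ/ ([-round]) → [e]
/u/ harmonizes with /ɤ/ ([-round]) → [ɯ]

[nɤneθgɯzɤm]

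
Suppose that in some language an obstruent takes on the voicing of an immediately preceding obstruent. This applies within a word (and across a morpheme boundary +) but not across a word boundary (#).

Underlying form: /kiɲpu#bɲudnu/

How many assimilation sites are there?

0

No segment meets the rule's conditions.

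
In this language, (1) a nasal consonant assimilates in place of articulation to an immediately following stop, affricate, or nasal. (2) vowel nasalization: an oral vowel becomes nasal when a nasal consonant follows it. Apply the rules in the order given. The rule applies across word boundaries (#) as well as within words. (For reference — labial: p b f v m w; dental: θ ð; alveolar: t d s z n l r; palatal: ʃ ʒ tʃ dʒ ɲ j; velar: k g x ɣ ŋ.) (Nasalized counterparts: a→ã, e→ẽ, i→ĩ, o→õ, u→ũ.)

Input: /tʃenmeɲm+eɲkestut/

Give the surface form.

Rule 1: /n/ before /m/ (labial) → [m]
Rule 1: /ɲ/ before /m/ (labial) → [m]
Rule 1: /ɲ/ before /k/ (velar) → [ŋ]
After rule 1: tʃemmemm+eŋkestut
Rule 2: /e/ before nasal /m/ → [ẽ]
Rule 2: /e/ before nasal /m/ → [ẽ]
Rule 2: /e/ before nasal /ŋ/ → [ẽ]

[tʃẽmmẽmm+ẽŋkestut]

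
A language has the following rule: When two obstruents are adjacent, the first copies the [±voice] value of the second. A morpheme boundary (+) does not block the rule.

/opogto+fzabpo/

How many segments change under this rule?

3

/g/ before /t/ (voiceless) → [k]
/f/ before /z/ (voiced) → [v]
/b/ before /p/ (voiceless) → [p]
3 segments change.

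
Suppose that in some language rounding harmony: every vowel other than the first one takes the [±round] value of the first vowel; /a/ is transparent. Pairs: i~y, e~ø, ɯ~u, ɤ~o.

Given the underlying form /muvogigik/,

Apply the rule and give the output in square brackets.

/i/ harmonizes with /u/ ([+round]) → [y]
/i/ harmonizes with /u/ ([+round]) → [y]

[muvogygyk]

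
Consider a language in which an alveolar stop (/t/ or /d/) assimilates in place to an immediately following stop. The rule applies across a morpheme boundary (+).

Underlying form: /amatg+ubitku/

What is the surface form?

[amakg+ubikku]

/t/ before /g/ (velar) → [k]
/t/ before /k/ (velar) → [k]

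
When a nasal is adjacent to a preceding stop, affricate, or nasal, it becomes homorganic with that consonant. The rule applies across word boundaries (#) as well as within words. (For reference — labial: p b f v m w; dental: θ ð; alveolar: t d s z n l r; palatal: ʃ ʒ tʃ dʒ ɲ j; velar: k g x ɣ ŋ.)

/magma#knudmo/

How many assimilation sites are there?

3

/m/ after /g/ (velar) → [ŋ]
/n/ after /k/ (velar) → [ŋ]
/m/ after /d/ (alveolar) → [n]
3 segments change.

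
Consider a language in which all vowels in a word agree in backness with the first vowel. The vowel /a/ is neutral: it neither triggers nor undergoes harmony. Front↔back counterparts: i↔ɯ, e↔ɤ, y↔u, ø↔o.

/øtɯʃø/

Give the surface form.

[øtiʃø]

/ɯ/ harmonizes with /ø/ ([-back]) → [i]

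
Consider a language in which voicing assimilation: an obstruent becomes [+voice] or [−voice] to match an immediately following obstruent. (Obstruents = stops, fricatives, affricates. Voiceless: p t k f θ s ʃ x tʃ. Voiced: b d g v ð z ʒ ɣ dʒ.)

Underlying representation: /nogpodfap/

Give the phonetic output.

/g/ before /p/ (voiceless) → [k]
/d/ before /f/ (voiceless) → [t]

[nokpotfap]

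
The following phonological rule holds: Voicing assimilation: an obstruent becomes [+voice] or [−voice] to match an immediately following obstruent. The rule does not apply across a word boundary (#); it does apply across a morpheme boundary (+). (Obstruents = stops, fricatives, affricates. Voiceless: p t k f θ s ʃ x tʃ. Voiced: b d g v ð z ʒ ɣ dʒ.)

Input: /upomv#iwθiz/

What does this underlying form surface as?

no segment meets the rule's conditions; no change.

[upomv#iwθiz]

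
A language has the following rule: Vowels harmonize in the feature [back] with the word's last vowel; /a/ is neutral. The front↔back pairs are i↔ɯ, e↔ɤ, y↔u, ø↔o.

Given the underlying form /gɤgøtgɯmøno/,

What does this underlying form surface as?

/ø/ harmonizes with /o/ ([+back]) → [o]
/ø/ harmonizes with /o/ ([+back]) → [o]

[gɤgotgɯmono]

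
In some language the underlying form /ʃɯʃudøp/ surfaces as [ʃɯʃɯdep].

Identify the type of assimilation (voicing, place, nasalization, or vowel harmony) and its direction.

/u/→[ɯ] /ø/→[e].
Vowels agree with the first vowel, so the harmony is progressive.

vowel harmony, progressive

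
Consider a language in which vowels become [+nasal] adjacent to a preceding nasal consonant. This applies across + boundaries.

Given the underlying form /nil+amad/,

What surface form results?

/i/ after nasal /n/ → [ĩ]
/a/ after nasal /m/ → [ã]

[nĩl+amãd]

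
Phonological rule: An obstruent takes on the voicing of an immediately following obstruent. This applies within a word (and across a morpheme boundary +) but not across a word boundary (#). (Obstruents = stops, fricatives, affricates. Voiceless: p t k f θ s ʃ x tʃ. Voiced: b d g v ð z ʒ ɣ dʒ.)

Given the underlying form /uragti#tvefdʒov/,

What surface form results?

[urakti#dvevdʒov]

/g/ before /t/ (voiceless) → [k]
/t/ before /v/ (voiced) → [d]
/f/ before /dʒ/ (voiced) → [v]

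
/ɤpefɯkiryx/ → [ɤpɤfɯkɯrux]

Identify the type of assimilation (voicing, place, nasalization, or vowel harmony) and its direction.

vowel harmony, progressive

/e/→[ɤ] /i/→[ɯ] /y/→[u].
Vowels agree with the first vowel, so the harmony is progressive.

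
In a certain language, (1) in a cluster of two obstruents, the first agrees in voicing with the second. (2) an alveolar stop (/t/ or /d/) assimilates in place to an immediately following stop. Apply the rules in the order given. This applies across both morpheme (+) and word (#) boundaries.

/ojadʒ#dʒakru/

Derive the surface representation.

Rule 1: no segment meets the rule's conditions; no change.
After rule 1: ojadʒ#dʒakru
Rule 2: no segment meets the rule's conditions; no change.

[ojadʒ#dʒakru]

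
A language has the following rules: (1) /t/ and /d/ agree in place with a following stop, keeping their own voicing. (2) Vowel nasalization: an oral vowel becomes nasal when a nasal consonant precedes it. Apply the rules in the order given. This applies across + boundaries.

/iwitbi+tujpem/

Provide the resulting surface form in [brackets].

Rule 1: /t/ before /b/ (labial) → [p]
After rule 1: iwipbi+tujpem
Rule 2: no segment meets the rule's conditions; no change.

[iwipbi+tujpem]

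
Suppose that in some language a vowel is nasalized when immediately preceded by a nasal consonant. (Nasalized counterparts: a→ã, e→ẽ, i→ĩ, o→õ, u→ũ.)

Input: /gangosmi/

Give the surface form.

/i/ after nasal /m/ → [ĩ]

[gangosmĩ]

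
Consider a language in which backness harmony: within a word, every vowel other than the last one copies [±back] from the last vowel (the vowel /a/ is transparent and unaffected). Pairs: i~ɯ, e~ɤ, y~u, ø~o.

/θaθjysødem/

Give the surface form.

[θaθjysødem]

no segment meets the rule's conditions; no change.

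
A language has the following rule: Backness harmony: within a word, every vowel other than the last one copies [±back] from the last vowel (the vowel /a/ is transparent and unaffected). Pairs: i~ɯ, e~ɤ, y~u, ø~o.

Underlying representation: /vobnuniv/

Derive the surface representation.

[vøbnyniv]

/o/ harmonizes with /i/ ([-back]) → [ø]
/u/ harmonizes with /i/ ([-back]) → [y]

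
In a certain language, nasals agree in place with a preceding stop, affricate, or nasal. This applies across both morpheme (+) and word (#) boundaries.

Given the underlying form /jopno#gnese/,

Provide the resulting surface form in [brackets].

/n/ after /p/ (labial) → [m]
/n/ after /g/ (velar) → [ŋ]

[jopmo#gŋese]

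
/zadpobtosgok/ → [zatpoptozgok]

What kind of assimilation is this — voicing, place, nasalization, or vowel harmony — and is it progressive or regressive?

voicing assimilation, regressive

/d/→[t] /b/→[p] /s/→[z].
Each target copies a feature from the following segment, so the direction is regressive.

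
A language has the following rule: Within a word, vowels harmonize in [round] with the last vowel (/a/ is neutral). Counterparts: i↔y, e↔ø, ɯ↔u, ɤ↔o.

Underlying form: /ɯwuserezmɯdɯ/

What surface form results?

[ɯwɯserezmɯdɯ]

/u/ harmonizes with /ɯ/ ([-round]) → [ɯ]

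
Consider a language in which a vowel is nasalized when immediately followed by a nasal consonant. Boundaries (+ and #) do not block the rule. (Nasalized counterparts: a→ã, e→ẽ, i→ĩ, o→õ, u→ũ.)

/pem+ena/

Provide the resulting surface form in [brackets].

[pẽm+ẽna]

/e/ before nasal /m/ → [ẽ]
/e/ before nasal /n/ → [ẽ]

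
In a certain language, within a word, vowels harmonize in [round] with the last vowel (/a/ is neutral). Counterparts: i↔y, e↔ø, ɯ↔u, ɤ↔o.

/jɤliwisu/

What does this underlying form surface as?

/ɤ/ harmonizes with /u/ ([+round]) → [o]
/i/ harmonizes with /u/ ([+round]) → [y]
/i/ harmonizes with /u/ ([+round]) → [y]

[jolywysu]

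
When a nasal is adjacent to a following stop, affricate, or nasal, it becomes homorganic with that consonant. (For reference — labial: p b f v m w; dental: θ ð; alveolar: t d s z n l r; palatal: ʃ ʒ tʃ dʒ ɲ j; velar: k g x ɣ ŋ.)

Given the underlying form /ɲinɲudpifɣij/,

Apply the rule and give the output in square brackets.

[ɲiɲɲudpifɣij]

/n/ before /ɲ/ (palatal) → [ɲ]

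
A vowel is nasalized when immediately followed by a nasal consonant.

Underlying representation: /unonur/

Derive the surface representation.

/u/ before nasal /n/ → [ũ]
/o/ before nasal /n/ → [õ]

[ũnõnur]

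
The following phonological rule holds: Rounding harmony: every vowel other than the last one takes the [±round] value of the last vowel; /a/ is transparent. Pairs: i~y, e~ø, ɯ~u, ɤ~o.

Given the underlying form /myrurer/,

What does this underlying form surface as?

[mirɯrer]

/y/ harmonizes with /e/ ([-round]) → [i]
/u/ harmonizes with /e/ ([-round]) → [ɯ]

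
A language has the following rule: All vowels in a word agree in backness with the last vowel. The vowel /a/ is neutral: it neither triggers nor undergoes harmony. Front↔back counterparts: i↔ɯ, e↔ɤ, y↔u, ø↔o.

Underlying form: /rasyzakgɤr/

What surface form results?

[rasuzakgɤr]

/y/ harmonizes with /ɤ/ ([+back]) → [u]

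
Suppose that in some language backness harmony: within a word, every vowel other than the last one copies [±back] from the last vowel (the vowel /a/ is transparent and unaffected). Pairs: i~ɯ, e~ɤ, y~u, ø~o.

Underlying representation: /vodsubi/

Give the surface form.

/o/ harmonizes with /i/ ([-back]) → [ø]
/u/ harmonizes with /i/ ([-back]) → [y]

[vødsybi]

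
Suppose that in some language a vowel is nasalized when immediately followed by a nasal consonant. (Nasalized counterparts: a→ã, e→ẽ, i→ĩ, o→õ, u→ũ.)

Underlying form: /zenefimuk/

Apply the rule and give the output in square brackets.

[zẽnefĩmuk]

/e/ before nasal /n/ → [ẽ]
/i/ before nasal /m/ → [ĩ]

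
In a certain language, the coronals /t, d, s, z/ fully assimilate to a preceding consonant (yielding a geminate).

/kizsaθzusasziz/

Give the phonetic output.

/s/ after /z/ → [z] (total assimilation)
/z/ after /θ/ → [θ] (total assimilation)
/z/ after /s/ → [s] (total assimilation)

[kizzaθθusassiz]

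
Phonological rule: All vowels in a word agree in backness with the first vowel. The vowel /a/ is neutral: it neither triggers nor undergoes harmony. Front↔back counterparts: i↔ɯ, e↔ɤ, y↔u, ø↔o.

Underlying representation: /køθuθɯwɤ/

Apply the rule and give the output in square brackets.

[køθyθiwe]

/u/ harmonizes with /ø/ ([-back]) → [y]
/ɯ/ harmonizes with /ø/ ([-back]) → [i]
/ɤ/ harmonizes with /ø/ ([-back]) → [e]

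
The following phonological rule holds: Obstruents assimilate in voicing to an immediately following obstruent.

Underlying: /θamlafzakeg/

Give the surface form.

[θamlavzakeg]

/f/ before /z/ (voiced) → [v]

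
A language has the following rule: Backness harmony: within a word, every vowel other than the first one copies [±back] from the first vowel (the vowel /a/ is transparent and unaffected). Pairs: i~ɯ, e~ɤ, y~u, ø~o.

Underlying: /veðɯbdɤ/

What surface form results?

/ɯ/ harmonizes with /e/ ([-back]) → [i]
/ɤ/ harmonizes with /e/ ([-back]) → [e]

[veðibde]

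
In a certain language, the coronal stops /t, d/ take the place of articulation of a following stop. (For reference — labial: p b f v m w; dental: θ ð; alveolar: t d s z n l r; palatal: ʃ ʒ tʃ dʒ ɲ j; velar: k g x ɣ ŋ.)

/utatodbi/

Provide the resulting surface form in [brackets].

/d/ before /b/ (labial) → [b]

[utatobbi]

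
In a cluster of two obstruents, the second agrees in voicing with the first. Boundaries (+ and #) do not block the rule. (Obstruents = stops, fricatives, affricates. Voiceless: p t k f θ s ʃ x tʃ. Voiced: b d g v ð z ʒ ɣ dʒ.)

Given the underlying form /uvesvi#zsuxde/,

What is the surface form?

/v/ after /s/ (voiceless) → [f]
/s/ after /z/ (voiced) → [z]
/d/ after /x/ (voiceless) → [t]

[uvesfi#zzuxte]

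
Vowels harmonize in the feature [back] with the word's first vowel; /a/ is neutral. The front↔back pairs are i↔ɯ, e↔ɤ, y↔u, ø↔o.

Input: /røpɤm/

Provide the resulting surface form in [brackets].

/ɤ/ harmonizes with /ø/ ([-back]) → [e]

[røpem]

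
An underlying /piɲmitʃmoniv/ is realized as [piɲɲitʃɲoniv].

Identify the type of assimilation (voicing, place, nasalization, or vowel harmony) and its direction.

place assimilation, progressive

/m/→[ɲ] /m/→[ɲ].
Each target copies a feature from the preceding segment, so the direction is progressive.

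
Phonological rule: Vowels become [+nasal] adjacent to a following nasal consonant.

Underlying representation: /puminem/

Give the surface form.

/u/ before nasal /m/ → [ũ]
/i/ before nasal /n/ → [ĩ]
/e/ before nasal /m/ → [ẽ]

[pũmĩnẽm]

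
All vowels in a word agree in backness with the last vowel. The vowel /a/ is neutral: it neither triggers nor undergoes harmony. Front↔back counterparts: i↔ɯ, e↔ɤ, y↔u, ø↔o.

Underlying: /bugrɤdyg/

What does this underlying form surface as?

/u/ harmonizes with /y/ ([-back]) → [y]
/ɤ/ harmonizes with /y/ ([-back]) → [e]

[bygredyg]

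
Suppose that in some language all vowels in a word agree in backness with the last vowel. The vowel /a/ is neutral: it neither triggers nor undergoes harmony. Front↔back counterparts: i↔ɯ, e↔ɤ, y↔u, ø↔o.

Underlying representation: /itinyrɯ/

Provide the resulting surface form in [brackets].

[ɯtɯnurɯ]

/i/ harmonizes with /ɯ/ ([+back]) → [ɯ]
/i/ harmonizes with /ɯ/ ([+back]) → [ɯ]
/y/ harmonizes with /ɯ/ ([+back]) → [u]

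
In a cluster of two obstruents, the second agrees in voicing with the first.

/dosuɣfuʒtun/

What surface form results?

/f/ after /ɣ/ (voiced) → [v]
/t/ after /ʒ/ (voiced) → [d]

[dosuɣvuʒdun]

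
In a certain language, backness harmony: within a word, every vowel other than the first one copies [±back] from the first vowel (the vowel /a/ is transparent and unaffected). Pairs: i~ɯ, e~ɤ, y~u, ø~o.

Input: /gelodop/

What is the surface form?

/o/ harmonizes with /e/ ([-back]) → [ø]
/o/ harmonizes with /e/ ([-back]) → [ø]

[gelødøp]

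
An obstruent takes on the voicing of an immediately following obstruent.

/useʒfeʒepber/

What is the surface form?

[useʃfeʒebber]

/ʒ/ before /f/ (voiceless) → [ʃ]
/p/ before /b/ (voiced) → [b]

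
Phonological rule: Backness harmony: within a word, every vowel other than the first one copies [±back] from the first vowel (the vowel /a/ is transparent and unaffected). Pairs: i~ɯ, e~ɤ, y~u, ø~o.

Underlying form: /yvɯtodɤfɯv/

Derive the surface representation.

/ɯ/ harmonizes with /y/ ([-back]) → [i]
/o/ harmonizes with /y/ ([-back]) → [ø]
/ɤ/ harmonizes with /y/ ([-back]) → [e]
/ɯ/ harmonizes with /y/ ([-back]) → [i]

[yvitødefiv]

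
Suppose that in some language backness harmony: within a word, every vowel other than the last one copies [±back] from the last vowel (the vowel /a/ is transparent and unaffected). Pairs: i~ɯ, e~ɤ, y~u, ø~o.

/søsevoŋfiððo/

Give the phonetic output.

/ø/ harmonizes with /o/ ([+back]) → [o]
/e/ harmonizes with /o/ ([+back]) → [ɤ]
/i/ harmonizes with /o/ ([+back]) → [ɯ]

[sosɤvoŋfɯððo]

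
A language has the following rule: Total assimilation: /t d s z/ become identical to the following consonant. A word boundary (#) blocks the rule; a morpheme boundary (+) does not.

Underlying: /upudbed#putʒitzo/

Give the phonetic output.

[upubbed#puʒʒizzo]

/d/ before /b/ → [b] (total assimilation)
/t/ before /ʒ/ → [ʒ] (total assimilation)
/t/ before /z/ → [z] (total assimilation)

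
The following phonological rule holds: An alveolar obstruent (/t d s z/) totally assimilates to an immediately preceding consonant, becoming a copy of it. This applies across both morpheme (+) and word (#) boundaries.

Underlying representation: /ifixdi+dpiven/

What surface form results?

[ifixxi+dpiven]

/d/ after /x/ → [x] (total assimilation)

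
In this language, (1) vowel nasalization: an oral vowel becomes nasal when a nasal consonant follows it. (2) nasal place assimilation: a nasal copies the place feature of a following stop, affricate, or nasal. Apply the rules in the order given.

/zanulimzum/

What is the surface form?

[zãnulĩmzũm]

Rule 1: /a/ before nasal /n/ → [ã]
Rule 1: /i/ before nasal /m/ → [ĩ]
Rule 1: /u/ before nasal /m/ → [ũ]
After rule 1: zãnulĩmzũm
Rule 2: no segment meets the rule's conditions; no change.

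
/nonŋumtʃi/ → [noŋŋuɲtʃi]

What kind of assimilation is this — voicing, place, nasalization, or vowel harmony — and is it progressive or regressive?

place assimilation, regressive

/n/→[ŋ] /m/→[ɲ].
Each target copies a feature from the following segment, so the direction is regressive.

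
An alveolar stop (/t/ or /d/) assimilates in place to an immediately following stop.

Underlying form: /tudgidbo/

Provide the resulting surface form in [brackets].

[tuggibbo]

/d/ before /g/ (velar) → [g]
/d/ before /b/ (labial) → [b]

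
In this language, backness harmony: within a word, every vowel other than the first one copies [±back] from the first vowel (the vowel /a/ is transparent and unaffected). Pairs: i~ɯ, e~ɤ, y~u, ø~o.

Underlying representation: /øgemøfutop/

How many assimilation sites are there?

/u/ harmonizes with /ø/ ([-back]) → [y]
/o/ harmonizes with /ø/ ([-back]) → [ø]
2 segments change.

2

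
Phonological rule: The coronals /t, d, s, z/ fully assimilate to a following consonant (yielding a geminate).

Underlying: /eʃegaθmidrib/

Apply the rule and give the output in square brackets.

[eʃegaθmirrib]

/d/ before /r/ → [r] (total assimilation)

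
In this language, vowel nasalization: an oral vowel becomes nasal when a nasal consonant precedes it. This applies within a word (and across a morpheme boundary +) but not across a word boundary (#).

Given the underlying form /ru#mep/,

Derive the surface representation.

/e/ after nasal /m/ → [ẽ]

[ru#mẽp]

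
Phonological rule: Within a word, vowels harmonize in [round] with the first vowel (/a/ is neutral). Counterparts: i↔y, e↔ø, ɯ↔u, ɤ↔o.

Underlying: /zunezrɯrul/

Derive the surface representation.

[zunøzrurul]

/e/ harmonizes with /u/ ([+round]) → [ø]
/ɯ/ harmonizes with /u/ ([+round]) → [u]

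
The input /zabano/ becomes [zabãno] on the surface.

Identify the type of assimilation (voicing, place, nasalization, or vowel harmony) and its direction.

/a/→[ã].
Each target copies a feature from the following segment, so the direction is regressive.

nasalization, regressive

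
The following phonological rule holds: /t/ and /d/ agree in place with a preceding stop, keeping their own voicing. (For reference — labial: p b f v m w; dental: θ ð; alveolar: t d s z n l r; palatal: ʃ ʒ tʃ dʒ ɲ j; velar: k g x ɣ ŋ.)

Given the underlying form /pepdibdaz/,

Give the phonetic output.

/d/ after /p/ (labial) → [b]
/d/ after /b/ (labial) → [b]

[pepbibbaz]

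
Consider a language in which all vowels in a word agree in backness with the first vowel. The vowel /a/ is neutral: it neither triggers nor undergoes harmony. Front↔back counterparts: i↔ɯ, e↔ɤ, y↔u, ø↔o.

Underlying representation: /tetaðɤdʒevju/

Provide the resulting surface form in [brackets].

[tetaðedʒevjy]

/ɤ/ harmonizes with /e/ ([-back]) → [e]
/u/ harmonizes with /e/ ([-back]) → [y]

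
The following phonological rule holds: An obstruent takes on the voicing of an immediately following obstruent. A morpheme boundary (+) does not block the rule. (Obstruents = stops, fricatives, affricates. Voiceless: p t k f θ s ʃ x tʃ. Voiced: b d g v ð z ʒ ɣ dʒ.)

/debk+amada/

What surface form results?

/b/ before /k/ (voiceless) → [p]

[depk+amada]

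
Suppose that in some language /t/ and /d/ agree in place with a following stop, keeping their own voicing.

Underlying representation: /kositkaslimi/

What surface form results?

/t/ before /k/ (velar) → [k]

[kosikkaslimi]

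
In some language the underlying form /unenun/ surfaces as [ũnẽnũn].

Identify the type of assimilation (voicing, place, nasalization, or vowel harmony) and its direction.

/u/→[ũ] /e/→[ẽ] /u/→[ũ].
Each target copies a feature from the following segment, so the direction is regressive.

nasalization, regressive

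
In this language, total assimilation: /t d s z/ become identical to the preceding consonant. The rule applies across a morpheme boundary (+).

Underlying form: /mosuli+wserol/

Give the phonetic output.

/s/ after /w/ → [w] (total assimilation)

[mosuli+wwerol]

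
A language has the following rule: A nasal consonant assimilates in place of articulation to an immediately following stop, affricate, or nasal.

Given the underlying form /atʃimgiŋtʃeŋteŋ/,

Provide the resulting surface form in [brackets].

[atʃiŋgiɲtʃenteŋ]

/m/ before /g/ (velar) → [ŋ]
/ŋ/ before /tʃ/ (palatal) → [ɲ]
/ŋ/ before /t/ (alveolar) → [n]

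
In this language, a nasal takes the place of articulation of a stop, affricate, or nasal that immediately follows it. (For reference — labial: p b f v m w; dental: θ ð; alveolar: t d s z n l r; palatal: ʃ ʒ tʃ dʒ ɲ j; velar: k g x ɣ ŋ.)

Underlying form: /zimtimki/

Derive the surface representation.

/m/ before /t/ (alveolar) → [n]
/m/ before /k/ (velar) → [ŋ]

[zintiŋki]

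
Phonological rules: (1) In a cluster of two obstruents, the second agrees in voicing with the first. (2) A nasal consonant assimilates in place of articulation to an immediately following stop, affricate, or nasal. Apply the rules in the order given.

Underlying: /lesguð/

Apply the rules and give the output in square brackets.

[leskuð]

Rule 1: /g/ after /s/ (voiceless) → [k]
After rule 1: leskuð
Rule 2: no segment meets the rule's conditions; no change.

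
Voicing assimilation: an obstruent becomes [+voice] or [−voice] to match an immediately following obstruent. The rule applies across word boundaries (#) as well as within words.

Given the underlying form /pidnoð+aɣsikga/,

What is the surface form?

/ɣ/ before /s/ (voiceless) → [x]
/k/ before /g/ (voiced) → [g]

[pidnoð+axsigga]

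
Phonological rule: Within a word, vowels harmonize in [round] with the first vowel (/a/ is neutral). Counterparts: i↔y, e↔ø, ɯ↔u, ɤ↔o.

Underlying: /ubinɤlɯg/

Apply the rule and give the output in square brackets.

[ubynolug]

/i/ harmonizes with /u/ ([+round]) → [y]
/ɤ/ harmonizes with /u/ ([+round]) → [o]
/ɯ/ harmonizes with /u/ ([+round]) → [u]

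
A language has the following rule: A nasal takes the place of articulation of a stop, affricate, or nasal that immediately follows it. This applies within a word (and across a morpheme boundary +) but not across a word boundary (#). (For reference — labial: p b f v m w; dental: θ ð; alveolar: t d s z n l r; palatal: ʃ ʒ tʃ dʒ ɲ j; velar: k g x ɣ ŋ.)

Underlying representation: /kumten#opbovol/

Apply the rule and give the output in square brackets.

[kunten#opbovol]

/m/ before /t/ (alveolar) → [n]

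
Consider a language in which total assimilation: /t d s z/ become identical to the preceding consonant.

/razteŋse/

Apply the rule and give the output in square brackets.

/t/ after /z/ → [z] (total assimilation)
/s/ after /ŋ/ → [ŋ] (total assimilation)

[razzeŋŋe]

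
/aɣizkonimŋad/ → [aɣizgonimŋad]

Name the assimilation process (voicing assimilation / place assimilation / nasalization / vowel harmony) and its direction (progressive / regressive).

voicing assimilation, progressive

/k/→[g].
Each target copies a feature from the preceding segment, so the direction is progressive.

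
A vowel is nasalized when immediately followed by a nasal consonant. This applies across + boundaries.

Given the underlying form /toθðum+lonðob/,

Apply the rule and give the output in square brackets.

/u/ before nasal /m/ → [ũ]
/o/ before nasal /n/ → [õ]

[toθðũm+lõnðob]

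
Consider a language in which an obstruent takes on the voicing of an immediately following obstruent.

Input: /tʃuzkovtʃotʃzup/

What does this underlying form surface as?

/z/ before /k/ (voiceless) → [s]
/v/ before /tʃ/ (voiceless) → [f]
/tʃ/ before /z/ (voiced) → [dʒ]

[tʃuskoftʃodʒzup]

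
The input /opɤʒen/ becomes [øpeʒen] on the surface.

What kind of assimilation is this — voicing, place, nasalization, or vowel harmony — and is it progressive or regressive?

vowel harmony, regressive

/o/→[ø] /ɤ/→[e].
Vowels agree with the last vowel, so the harmony is regressive.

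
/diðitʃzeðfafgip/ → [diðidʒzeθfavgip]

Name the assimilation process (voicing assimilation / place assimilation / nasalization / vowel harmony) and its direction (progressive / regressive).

voicing assimilation, regressive

/tʃ/→[dʒ] /ð/→[θ] /f/→[v].
Each target copies a feature from the following segment, so the direction is regressive.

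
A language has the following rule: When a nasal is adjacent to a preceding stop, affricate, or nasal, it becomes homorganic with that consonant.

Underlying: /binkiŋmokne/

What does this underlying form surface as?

[binkiŋŋokŋe]

/m/ after /ŋ/ (velar) → [ŋ]
/n/ after /k/ (velar) → [ŋ]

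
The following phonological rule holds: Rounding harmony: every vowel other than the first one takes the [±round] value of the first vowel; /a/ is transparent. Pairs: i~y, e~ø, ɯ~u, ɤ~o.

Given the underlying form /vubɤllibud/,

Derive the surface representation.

/ɤ/ harmonizes with /u/ ([+round]) → [o]
/i/ harmonizes with /u/ ([+round]) → [y]

[vubollybud]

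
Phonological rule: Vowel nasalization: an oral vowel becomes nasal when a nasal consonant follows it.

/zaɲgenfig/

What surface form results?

/a/ before nasal /ɲ/ → [ã]
/e/ before nasal /n/ → [ẽ]

[zãɲgẽnfig]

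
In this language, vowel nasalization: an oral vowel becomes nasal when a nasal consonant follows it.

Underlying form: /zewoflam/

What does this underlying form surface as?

/a/ before nasal /m/ → [ã]

[zewoflãm]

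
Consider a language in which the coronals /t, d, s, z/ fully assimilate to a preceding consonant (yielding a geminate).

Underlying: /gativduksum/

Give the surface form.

[gativvukkum]

/d/ after /v/ → [v] (total assimilation)
/s/ after /k/ → [k] (total assimilation)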